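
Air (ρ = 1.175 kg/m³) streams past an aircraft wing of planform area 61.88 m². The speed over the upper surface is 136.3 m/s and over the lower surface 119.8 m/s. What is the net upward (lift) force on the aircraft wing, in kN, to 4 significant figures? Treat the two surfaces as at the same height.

From P + ½ρv² = const at equal height, P_low − P_up = ½ρ(v_up² − v_low²).
ΔP = ½·1.175·(136.3² − 119.8²) = 2483 Pa.
Lift = ΔP · A = 2483 × 61.88 = 153600 N.

F ≈ 153.6 kN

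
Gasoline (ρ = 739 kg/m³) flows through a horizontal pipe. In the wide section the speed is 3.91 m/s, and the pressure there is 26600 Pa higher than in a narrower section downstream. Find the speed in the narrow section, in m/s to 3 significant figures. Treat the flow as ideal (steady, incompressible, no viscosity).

With h₁ = h₂, rearranging Bernoulli gives v₂ = √(v₁² + 2ΔP/ρ).
v₂ = √(3.91² + 2·26600/739) = √(15.3 + 72.0) = 9.34 m/s.

9.34 m/s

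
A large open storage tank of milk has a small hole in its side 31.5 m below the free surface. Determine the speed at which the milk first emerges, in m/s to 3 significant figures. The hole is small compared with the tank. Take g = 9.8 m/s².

24.8 m/s

The surface is effectively still and both ends are open, so ½v² = gh and v = √(2·9.8·31.5) = 24.8 m/s.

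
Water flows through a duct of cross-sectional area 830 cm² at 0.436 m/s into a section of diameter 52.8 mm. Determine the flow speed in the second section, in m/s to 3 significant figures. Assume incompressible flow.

v₂ ≈ 16.5 m/s

Continuity gives A₁v₁ = A₂v₂, so v₂ = (830 cm²)/(21.9 cm²) × 0.436 m/s = 16.5 m/s.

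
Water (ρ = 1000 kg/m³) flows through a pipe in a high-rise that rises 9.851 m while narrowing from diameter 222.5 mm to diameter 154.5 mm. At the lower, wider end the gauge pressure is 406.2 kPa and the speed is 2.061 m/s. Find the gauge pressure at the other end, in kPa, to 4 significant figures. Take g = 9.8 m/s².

P₂ ≈ 302.6 kPa

The volume flow rate is constant, so v₂ = (A₁/A₂)v₁ = (388.8/187.5)·2.061 = 4.274 m/s.
Applying Bernoulli between the two ends and solving for P₂: P₂ = P₁ + ½ρ(v₁² − v₂²) − ρgΔh.
P₂ = 406200 + ½·1000·(2.061² − 4.274²) − 1000·9.8·(+9.851) = 406200 + (-7012) − (96540) = 302600 Pa.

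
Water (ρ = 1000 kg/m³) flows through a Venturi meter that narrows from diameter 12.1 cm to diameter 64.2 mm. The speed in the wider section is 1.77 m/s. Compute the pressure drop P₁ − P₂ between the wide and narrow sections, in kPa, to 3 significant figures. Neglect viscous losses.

ΔP ≈ 18.2 kPa

Continuity gives A₁v₁ = A₂v₂, so v₂ = (115 cm²)/(32.4 cm²) × 1.77 m/s = 6.29 m/s.
The pipe is horizontal, so Bernoulli reduces to P₁ + ½ρv₁² = P₂ + ½ρv₂².
P₁ − P₂ = ½·1000·(6.29² − 1.77²) = ½·1000·36.4 = 18200 Pa.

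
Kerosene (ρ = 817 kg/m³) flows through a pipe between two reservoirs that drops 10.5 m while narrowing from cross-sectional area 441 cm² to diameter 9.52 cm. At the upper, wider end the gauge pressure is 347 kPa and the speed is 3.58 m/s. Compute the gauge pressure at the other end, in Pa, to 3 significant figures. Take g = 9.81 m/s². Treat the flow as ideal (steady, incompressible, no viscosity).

The volume flow rate is constant, so v₂ = (A₁/A₂)v₁ = (441/71.2)·3.58 = 22.2 m/s.
Applying Bernoulli between the two ends and solving for P₂: P₂ = P₁ + ½ρ(v₁² − v₂²) − ρgΔh.
P₂ = 347000 + ½·817·(3.58² − 22.2²) − 817·9.81·(−10.5) = 347000 + (-196000) − (-84200) = 235000 Pa.

P₂ ≈ 235000 Pa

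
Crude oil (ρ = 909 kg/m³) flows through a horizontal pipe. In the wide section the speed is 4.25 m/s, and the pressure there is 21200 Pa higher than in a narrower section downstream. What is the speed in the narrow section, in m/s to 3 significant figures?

Along the level pipe P + ½ρv² is conserved, hence v₂² = v₁² + 2(P₁ − P₂)/ρ.
v₂ = √(4.25² + 2·21200/909) = √(18.1 + 46.6) = 8.04 m/s.

v₂ ≈ 8.04 m/s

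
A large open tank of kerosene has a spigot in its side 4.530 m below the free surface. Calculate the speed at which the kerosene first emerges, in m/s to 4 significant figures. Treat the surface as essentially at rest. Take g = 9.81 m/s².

With the surface at rest and both surface and jet at atmospheric pressure, Bernoulli gives ρg h = ½ρv², so v = √(2gh) = √(2·9.81·4.530) = 9.428 m/s.

9.428 m/s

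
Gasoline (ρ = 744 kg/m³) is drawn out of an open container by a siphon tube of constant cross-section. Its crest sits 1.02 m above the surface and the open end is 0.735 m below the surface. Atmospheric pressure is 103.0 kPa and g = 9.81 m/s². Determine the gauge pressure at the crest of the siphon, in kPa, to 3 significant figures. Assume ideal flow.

-12.8 kPa

Bernoulli surface→outlet gives ½v² = g·h_out, so v = √(2·9.81·0.735) = 3.80 m/s.
Continuity keeps v the same throughout the tube; from surface to crest, P_atm + 0 = P_top + ½ρv² + ρg·h_top.
P_top = 103000 − ½·744·3.80² − 744·9.81·1.02 = 90200 Pa. So P_gauge = P_top − P_atm = -12800 Pa.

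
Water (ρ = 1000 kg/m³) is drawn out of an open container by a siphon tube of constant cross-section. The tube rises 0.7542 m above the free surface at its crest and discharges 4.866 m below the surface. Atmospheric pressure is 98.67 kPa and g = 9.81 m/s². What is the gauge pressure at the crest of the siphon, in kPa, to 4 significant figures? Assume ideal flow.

Bernoulli surface→outlet gives ½v² = g·h_out, so v = √(2·9.81·4.866) = 9.771 m/s.
With constant cross-section the crest speed equals v; applying Bernoulli from the surface up to the crest, P_top = P_atm − ½ρv² − ρg·h_top.
P_top = 98670 − ½·1000·9.771² − 1000·9.81·0.7542 = 43540 Pa. So P_gauge = P_top − P_atm = -55130 Pa.

P_gauge ≈ -55.13 kPa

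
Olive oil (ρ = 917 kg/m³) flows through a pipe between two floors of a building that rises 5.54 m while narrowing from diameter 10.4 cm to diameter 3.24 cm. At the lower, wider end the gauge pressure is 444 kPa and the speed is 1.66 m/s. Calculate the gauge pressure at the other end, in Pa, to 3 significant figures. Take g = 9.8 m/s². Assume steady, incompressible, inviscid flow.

261000 Pa

The volume flow rate is constant, so v₂ = (A₁/A₂)v₁ = (84.9/8.24)·1.66 = 17.1 m/s.
Energy conservation along the streamline gives P₂ = P₁ − ½ρ(v₂² − v₁²) − ρg(h₂ − h₁).
P₂ = 444000 + ½·917·(1.66² − 17.1²) − 917·9.8·(+5.54) = 444000 + (-133000) − (49800) = 261000 Pa.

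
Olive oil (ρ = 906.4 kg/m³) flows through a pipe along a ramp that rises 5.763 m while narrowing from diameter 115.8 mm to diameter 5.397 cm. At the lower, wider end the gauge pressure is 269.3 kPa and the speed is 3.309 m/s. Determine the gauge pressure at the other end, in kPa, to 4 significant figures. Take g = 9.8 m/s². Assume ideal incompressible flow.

The volume flow rate is constant, so v₂ = (A₁/A₂)v₁ = (105.3/22.88)·3.309 = 15.23 m/s.
Applying Bernoulli between the two ends and solving for P₂: P₂ = P₁ + ½ρ(v₁² − v₂²) − ρgΔh.
P₂ = 269300 + ½·906.4·(3.309² − 15.23²) − 906.4·9.8·(+5.763) = 269300 + (-100200) − (51190) = 117900 Pa.

117.9 kPa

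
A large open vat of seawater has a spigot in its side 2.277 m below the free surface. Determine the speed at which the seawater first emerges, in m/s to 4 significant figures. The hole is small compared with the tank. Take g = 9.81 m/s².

v ≈ 6.684 m/s

With the surface at rest and both surface and jet at atmospheric pressure, Bernoulli gives ρg h = ½ρv², so v = √(2gh) = √(2·9.81·2.277) = 6.684 m/s.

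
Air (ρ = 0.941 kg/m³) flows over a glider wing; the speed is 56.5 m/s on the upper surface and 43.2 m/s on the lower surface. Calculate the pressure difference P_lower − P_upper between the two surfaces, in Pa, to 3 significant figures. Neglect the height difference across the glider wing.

ΔP = 624 Pa

The pressure is lower where the speed is higher: ΔP = ½ρ(v_up² − v_low²).
ΔP = ½·0.941·(56.5² − 43.2²) = 624 Pa.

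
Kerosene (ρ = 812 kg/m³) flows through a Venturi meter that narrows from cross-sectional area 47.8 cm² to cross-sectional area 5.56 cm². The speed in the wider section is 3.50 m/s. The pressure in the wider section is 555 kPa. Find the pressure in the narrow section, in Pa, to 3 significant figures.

Continuity gives A₁v₁ = A₂v₂, so v₂ = (47.8 cm²)/(5.56 cm²) × 3.50 m/s = 30.1 m/s.
Bernoulli (h₁ = h₂): P₁ − P₂ = ½ρ(v₂² − v₁²).
P₂ = P₁ − ½ρ(v₂² − v₁²) = 555000 − ½·812·(30.1² − 3.50²) = 555000 − 363000 = 192000 Pa.

192000 Pa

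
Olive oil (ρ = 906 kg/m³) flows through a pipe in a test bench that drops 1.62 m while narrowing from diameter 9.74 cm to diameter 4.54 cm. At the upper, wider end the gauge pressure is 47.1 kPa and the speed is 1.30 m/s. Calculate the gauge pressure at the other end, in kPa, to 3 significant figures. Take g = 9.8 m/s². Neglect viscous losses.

P₂ ≈ 46.0 kPa

The volume flow rate is constant, so v₂ = (A₁/A₂)v₁ = (74.5/16.2)·1.30 = 5.98 m/s.
Energy conservation along the streamline gives P₂ = P₁ − ½ρ(v₂² − v₁²) − ρg(h₂ − h₁).
P₂ = 47100 + ½·906·(1.30² − 5.98²) − 906·9.8·(−1.62) = 47100 + (-15500) − (-14400) = 46000 Pa.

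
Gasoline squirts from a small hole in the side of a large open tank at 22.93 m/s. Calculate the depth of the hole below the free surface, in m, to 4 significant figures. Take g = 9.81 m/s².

Inverting v = √(2gh) gives h = v² / 2g.
h = 22.93²/(2·9.81) = 525.8/19.62 = 26.80 m.

h = 26.80 m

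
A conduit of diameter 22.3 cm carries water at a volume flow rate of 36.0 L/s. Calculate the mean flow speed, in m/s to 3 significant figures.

Q = 36.0 L/s = 0.0360 m³/s.
v = Q/A = 0.0360 / 0.0391 = 0.922 m/s.

0.922 m/s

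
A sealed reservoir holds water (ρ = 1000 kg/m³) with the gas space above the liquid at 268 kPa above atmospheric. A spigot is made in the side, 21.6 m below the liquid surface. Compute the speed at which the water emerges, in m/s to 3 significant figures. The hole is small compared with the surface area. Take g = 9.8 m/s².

v ≈ 31.0 m/s

Take point 1 at the surface (v₁ ≈ 0) and point 2 at the hole (at atmospheric pressure). Bernoulli: P₁ + ρg h = P_atm + ½ρv₂².
With P₁ − P_atm = 268000 Pa, v₂ = √(2gh + 2ΔP/ρ) = √(2·9.8·21.6 + 2·268000/1000) = 31.0 m/s.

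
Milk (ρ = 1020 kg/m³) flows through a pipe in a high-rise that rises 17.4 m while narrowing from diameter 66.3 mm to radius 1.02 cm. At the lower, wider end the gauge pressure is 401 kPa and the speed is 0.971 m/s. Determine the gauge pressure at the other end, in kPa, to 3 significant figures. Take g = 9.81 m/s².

174 kPa

Mass conservation (A₁v₁ = A₂v₂) gives v₂ = 0.971 × 34.5/3.27 = 10.3 m/s.
Applying Bernoulli between the two ends and solving for P₂: P₂ = P₁ + ½ρ(v₁² − v₂²) − ρgΔh.
P₂ = 401000 + ½·1020·(0.971² − 10.3²) − 1020·9.81·(+17.4) = 401000 + (-53200) − (174000) = 174000 Pa.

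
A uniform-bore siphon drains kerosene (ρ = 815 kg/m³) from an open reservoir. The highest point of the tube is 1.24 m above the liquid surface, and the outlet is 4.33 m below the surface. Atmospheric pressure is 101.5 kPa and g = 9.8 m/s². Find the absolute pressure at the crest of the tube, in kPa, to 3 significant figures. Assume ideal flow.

57.0 kPa

From the surface to the outlet (both open to atmosphere, surface at rest): v = √(2g·h_out) = √(2·9.8·4.33) = 9.21 m/s.
Continuity keeps v the same throughout the tube; from surface to crest, P_atm + 0 = P_top + ½ρv² + ρg·h_top.
P_top = 101500 − ½·815·9.21² − 815·9.8·1.24 = 57000 Pa.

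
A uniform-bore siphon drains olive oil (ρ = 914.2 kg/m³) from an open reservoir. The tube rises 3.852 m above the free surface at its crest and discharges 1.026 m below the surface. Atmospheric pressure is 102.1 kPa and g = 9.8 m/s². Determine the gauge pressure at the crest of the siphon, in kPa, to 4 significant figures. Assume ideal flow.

P_gauge ≈ -43.70 kPa

Bernoulli surface→outlet gives ½v² = g·h_out, so v = √(2·9.8·1.026) = 4.484 m/s.
Continuity keeps v the same throughout the tube; from surface to crest, P_atm + 0 = P_top + ½ρv² + ρg·h_top.
P_top = 102100 − ½·914.2·4.484² − 914.2·9.8·3.852 = 58400 Pa. So P_gauge = P_top − P_atm = -43700 Pa.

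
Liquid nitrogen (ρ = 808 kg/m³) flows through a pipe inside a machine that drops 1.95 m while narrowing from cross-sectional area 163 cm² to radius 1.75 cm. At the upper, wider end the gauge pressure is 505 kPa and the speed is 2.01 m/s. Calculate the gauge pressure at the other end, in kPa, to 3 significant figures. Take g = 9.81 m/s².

P₂ ≈ 53.6 kPa

By continuity, v₂ = v₁·A₁/A₂ = 2.01·(163/9.62) = 34.1 m/s.
Energy conservation along the streamline gives P₂ = P₁ − ½ρ(v₂² − v₁²) − ρg(h₂ − h₁).
P₂ = 505000 + ½·808·(2.01² − 34.1²) − 808·9.81·(−1.95) = 505000 + (-467000) − (-15500) = 53600 Pa.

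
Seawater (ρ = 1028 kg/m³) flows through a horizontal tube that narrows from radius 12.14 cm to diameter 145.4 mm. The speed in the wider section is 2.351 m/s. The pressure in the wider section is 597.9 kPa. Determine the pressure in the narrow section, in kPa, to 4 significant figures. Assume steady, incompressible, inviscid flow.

P₂ ≈ 578.7 kPa

Mass conservation (A₁v₁ = A₂v₂) gives v₂ = 2.351 × 463.0/166.0 = 6.556 m/s.
Bernoulli (h₁ = h₂): P₁ − P₂ = ½ρ(v₂² − v₁²).
P₂ = P₁ − ½ρ(v₂² − v₁²) = 597900 − ½·1028·(6.556² − 2.351²) = 597900 − 19250 = 578700 Pa.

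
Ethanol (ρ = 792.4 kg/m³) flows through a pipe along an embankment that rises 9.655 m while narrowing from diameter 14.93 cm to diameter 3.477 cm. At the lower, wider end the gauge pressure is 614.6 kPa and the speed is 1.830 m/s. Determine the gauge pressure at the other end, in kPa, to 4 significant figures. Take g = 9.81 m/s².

P₂ = 89.81 kPa

Continuity gives A₁v₁ = A₂v₂, so v₂ = (175.1 cm²)/(9.495 cm²) × 1.830 m/s = 33.74 m/s.
Applying Bernoulli between the two ends and solving for P₂: P₂ = P₁ + ½ρ(v₁² − v₂²) − ρgΔh.
P₂ = 614600 + ½·792.4·(1.830² − 33.74²) − 792.4·9.81·(+9.655) = 614600 + (-449700) − (75050) = 89810 Pa.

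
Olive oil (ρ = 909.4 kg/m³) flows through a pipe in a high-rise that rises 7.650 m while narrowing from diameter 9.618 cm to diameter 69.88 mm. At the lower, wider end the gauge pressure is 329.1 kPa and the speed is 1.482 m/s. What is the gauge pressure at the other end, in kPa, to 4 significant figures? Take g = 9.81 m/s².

P₂ = 258.3 kPa

Continuity gives A₁v₁ = A₂v₂, so v₂ = (72.65 cm²)/(38.35 cm²) × 1.482 m/s = 2.807 m/s.
Applying Bernoulli between the two ends and solving for P₂: P₂ = P₁ + ½ρ(v₁² − v₂²) − ρgΔh.
P₂ = 329100 + ½·909.4·(1.482² − 2.807²) − 909.4·9.81·(+7.650) = 329100 + (-2585) − (68250) = 258300 Pa.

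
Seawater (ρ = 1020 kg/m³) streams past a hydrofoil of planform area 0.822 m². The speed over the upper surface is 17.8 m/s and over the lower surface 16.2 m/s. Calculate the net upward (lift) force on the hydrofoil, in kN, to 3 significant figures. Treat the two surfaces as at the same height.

22.8 kN

The faster flow above has the lower pressure; Bernoulli (same height) gives ΔP = ½ρ(v_up² − v_low²).
ΔP = ½·1020·(17.8² − 16.2²) = 27700 Pa.
Lift = ΔP · A = 27700 × 0.822 = 22800 N.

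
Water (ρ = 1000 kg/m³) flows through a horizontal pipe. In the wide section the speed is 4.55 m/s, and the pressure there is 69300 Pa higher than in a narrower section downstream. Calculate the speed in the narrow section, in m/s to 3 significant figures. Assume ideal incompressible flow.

Horizontal Bernoulli: P₁ + ½ρv₁² = P₂ + ½ρv₂², so v₂² = v₁² + 2(P₁ − P₂)/ρ.
v₂ = √(4.55² + 2·69300/1000) = √(20.7 + 139) = 12.6 m/s.

v₂ ≈ 12.6 m/s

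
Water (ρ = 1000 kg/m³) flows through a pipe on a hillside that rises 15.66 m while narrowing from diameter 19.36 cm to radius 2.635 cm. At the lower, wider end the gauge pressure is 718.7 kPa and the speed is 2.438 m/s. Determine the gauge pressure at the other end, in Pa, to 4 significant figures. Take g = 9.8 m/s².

The volume flow rate is constant, so v₂ = (A₁/A₂)v₁ = (294.4/21.81)·2.438 = 32.90 m/s.
Energy conservation along the streamline gives P₂ = P₁ − ½ρ(v₂² − v₁²) − ρg(h₂ − h₁).
P₂ = 718700 + ½·1000·(2.438² − 32.90²) − 1000·9.8·(+15.66) = 718700 + (-538300) − (153500) = 26930 Pa.

P₂ ≈ 26930 Pa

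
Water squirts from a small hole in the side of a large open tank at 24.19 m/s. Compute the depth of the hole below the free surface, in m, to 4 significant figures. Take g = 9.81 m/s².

29.82 m

For a small hole in a large open tank, ½v² = gh, giving h = v²/(2g).
h = 24.19²/(2·9.81) = 585.2/19.62 = 29.82 m.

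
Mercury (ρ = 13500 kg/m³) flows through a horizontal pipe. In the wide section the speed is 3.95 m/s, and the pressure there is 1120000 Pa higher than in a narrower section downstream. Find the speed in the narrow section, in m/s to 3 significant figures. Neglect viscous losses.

v₂ = 13.5 m/s

With h₁ = h₂, rearranging Bernoulli gives v₂ = √(v₁² + 2ΔP/ρ).
v₂ = √(3.95² + 2·1120000/13500) = √(15.6 + 166) = 13.5 m/s.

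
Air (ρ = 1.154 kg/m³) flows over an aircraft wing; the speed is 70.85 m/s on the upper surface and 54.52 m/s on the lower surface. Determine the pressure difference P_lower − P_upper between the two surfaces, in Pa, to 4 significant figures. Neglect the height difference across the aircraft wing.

With negligible Δh, P + ½ρv² is constant, so P_low − P_up = ½ρ(v_up² − v_low²).
ΔP = ½·1.154·(70.85² − 54.52²) = 1181 Pa.

ΔP ≈ 1181 Pa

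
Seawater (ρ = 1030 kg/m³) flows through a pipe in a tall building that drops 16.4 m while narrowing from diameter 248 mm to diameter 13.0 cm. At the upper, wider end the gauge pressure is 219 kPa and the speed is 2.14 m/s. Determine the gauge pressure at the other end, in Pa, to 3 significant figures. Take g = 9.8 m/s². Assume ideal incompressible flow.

Continuity gives A₁v₁ = A₂v₂, so v₂ = (483 cm²)/(133 cm²) × 2.14 m/s = 7.79 m/s.
Bernoulli: P₁ + ½ρv₁² + ρg h₁ = P₂ + ½ρv₂² + ρg h₂, so P₂ = P₁ + ½ρ(v₁² − v₂²) − ρg(h₂ − h₁).
P₂ = 219000 + ½·1030·(2.14² − 7.79²) − 1030·9.8·(−16.4) = 219000 + (-28900) − (-166000) = 356000 Pa.

P₂ ≈ 356000 Pa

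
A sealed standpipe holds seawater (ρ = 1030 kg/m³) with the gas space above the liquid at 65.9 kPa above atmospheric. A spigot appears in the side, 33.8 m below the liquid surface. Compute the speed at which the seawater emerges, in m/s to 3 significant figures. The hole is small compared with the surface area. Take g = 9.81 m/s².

Take point 1 at the surface (v₁ ≈ 0) and point 2 at the hole (at atmospheric pressure). Bernoulli: P₁ + ρg h = P_atm + ½ρv₂².
With P₁ − P_atm = 65900 Pa, v₂ = √(2gh + 2ΔP/ρ) = √(2·9.81·33.8 + 2·65900/1030) = 28.1 m/s.

v ≈ 28.1 m/s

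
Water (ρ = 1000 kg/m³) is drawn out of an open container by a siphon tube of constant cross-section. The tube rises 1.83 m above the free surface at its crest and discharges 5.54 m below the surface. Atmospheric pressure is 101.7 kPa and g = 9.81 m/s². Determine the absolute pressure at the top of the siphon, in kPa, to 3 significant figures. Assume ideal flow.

P_top ≈ 29.4 kPa

The outlet speed comes from Torricelli: v = √(2g·5.54) = 10.4 m/s.
Continuity keeps v the same throughout the tube; from surface to crest, P_atm + 0 = P_top + ½ρv² + ρg·h_top.
P_top = 101700 − ½·1000·10.4² − 1000·9.81·1.83 = 29400 Pa.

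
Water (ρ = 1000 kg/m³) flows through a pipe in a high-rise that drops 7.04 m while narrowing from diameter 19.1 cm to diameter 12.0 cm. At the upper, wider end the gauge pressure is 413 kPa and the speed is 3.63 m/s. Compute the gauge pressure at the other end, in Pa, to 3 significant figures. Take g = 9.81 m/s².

The volume flow rate is constant, so v₂ = (A₁/A₂)v₁ = (287/113)·3.63 = 9.20 m/s.
Bernoulli: P₁ + ½ρv₁² + ρg h₁ = P₂ + ½ρv₂² + ρg h₂, so P₂ = P₁ + ½ρ(v₁² − v₂²) − ρg(h₂ − h₁).
P₂ = 413000 + ½·1000·(3.63² − 9.20²) − 1000·9.81·(−7.04) = 413000 + (-35700) − (-69100) = 446000 Pa.

P₂ = 446000 Pa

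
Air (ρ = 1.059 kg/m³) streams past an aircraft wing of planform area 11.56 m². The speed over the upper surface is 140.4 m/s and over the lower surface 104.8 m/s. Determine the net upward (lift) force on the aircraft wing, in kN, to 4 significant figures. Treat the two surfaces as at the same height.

With equal heights on the two surfaces, Bernoulli gives P_lower − P_upper = ½ρ(v_upper² − v_lower²).
ΔP = ½·1.059·(140.4² − 104.8²) = 4622 Pa.
Lift = ΔP · A = 4622 × 11.56 = 53430 N.

F ≈ 53.43 kN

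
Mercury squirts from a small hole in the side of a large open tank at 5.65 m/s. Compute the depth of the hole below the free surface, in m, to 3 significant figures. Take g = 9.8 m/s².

Inverting v = √(2gh) gives h = v² / 2g.
h = 5.65²/(2·9.8) = 31.9/19.60 = 1.63 m.

h ≈ 1.63 m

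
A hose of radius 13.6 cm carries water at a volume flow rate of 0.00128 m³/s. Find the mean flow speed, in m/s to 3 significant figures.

Q = 0.00128 m³/s = 0.00128 m³/s.
v = Q/A = 0.00128 / 0.0581 = 0.0220 m/s.

v ≈ 0.0220 m/s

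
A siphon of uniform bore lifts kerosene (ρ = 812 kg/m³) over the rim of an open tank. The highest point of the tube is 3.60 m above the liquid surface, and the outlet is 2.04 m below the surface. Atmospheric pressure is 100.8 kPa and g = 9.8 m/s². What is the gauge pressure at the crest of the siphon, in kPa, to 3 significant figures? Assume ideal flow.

The outlet speed comes from Torricelli: v = √(2g·2.04) = 6.32 m/s.
With constant cross-section the crest speed equals v; applying Bernoulli from the surface up to the crest, P_top = P_atm − ½ρv² − ρg·h_top.
P_top = 100800 − ½·812·6.32² − 812·9.8·3.60 = 55900 Pa. So P_gauge = P_top − P_atm = -44900 Pa.

P_gauge ≈ -44.9 kPa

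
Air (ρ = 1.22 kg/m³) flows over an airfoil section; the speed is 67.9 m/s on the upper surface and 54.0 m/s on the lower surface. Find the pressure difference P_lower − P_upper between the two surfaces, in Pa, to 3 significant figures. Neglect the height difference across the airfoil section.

ΔP = 1030 Pa

The pressure is lower where the speed is higher: ΔP = ½ρ(v_up² − v_low²).
ΔP = ½·1.22·(67.9² − 54.0²) = 1030 Pa.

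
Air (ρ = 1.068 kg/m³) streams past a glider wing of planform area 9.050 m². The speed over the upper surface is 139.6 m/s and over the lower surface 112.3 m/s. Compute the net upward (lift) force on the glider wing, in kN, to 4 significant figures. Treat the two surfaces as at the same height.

F ≈ 33.23 kN

From P + ½ρv² = const at equal height, P_low − P_up = ½ρ(v_up² − v_low²).
ΔP = ½·1.068·(139.6² − 112.3²) = 3672 Pa.
Lift = ΔP · A = 3672 × 9.050 = 33230 N.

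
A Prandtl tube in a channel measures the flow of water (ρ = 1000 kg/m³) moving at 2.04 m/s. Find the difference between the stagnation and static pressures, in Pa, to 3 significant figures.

The dynamic pressure equals the rise in static pressure at the stagnation point: ΔP = ½ρv².
ΔP = ½·1000·2.04² = 2080 Pa.

ΔP ≈ 2080 Pa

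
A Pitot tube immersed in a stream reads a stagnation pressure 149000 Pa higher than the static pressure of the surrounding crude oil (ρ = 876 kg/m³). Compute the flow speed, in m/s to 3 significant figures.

v ≈ 18.4 m/s

Bernoulli between the free stream and the stagnation point: ½ρv² = P_stag − P_static.
v = √(2ΔP/ρ) = √(2·149000/876) = 18.4 m/s.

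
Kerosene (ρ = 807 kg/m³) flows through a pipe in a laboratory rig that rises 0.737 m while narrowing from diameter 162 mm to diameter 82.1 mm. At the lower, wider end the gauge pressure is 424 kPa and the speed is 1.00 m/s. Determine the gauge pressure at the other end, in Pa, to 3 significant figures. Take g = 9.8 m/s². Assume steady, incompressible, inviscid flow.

By continuity, v₂ = v₁·A₁/A₂ = 1.00·(206/52.9) = 3.89 m/s.
Bernoulli: P₁ + ½ρv₁² + ρg h₁ = P₂ + ½ρv₂² + ρg h₂, so P₂ = P₁ + ½ρ(v₁² − v₂²) − ρg(h₂ − h₁).
P₂ = 424000 + ½·807·(1.00² − 3.89²) − 807·9.8·(+0.737) = 424000 + (-5710) − (5830) = 412000 Pa.

P₂ = 412000 Pa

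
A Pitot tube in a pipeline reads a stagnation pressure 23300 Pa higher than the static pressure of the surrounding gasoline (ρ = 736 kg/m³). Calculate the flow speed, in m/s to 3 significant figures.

v ≈ 7.96 m/s

Bernoulli between the free stream and the stagnation point: ½ρv² = P_stag − P_static.
v = √(2ΔP/ρ) = √(2·23300/736) = 7.96 m/s.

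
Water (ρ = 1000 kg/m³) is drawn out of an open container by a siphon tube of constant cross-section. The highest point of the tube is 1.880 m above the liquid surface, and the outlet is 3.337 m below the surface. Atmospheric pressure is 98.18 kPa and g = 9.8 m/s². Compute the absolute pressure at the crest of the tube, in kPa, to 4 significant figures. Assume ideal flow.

Bernoulli surface→outlet gives ½v² = g·h_out, so v = √(2·9.8·3.337) = 8.087 m/s.
The bore is uniform, so the speed at the crest is the same v. Bernoulli surface→crest: P_atm = P_top + ½ρv² + ρg·h_top.
P_top = 98180 − ½·1000·8.087² − 1000·9.8·1.880 = 47050 Pa.

47.05 kPa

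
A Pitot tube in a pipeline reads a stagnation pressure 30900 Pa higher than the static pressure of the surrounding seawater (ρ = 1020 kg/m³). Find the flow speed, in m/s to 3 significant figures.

v ≈ 7.78 m/s

At the stagnation point the flow is brought to rest, so Bernoulli gives P_stag − P_static = ½ρv².
v = √(2ΔP/ρ) = √(2·30900/1020) = 7.78 m/s.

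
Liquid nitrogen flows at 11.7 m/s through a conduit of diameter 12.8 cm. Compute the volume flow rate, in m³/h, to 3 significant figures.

Q ≈ 542 m³/h

Q = A·v = 0.0129 m² × 11.7 m/s = 0.151 m³/s.
Converting: 0.151 m³/s × 3600 = 542 m³/h.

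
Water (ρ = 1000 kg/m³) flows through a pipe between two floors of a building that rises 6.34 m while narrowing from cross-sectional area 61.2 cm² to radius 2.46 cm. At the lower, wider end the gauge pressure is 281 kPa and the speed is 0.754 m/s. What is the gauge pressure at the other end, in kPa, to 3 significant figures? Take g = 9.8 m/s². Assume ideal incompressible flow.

P₂ ≈ 216 kPa

The volume flow rate is constant, so v₂ = (A₁/A₂)v₁ = (61.2/19.0)·0.754 = 2.43 m/s.
Applying Bernoulli between the two ends and solving for P₂: P₂ = P₁ + ½ρ(v₁² − v₂²) − ρgΔh.
P₂ = 281000 + ½·1000·(0.754² − 2.43²) − 1000·9.8·(+6.34) = 281000 + (-2660) − (62100) = 216000 Pa.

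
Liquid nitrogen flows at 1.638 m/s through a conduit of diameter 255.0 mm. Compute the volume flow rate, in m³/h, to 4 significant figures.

Q = A·v = 0.05107 m² × 1.638 m/s = 0.08365 m³/s.
Converting: 0.08365 m³/s × 3600 = 301.2 m³/h.

301.2 m³/h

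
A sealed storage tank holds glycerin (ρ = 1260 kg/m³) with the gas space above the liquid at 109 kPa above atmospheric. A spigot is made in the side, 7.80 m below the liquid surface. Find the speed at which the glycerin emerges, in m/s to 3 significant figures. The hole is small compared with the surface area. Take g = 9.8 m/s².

v ≈ 18.1 m/s

Take point 1 at the surface (v₁ ≈ 0) and point 2 at the hole (at atmospheric pressure). Bernoulli: P₁ + ρg h = P_atm + ½ρv₂².
With P₁ − P_atm = 109000 Pa, v₂ = √(2gh + 2ΔP/ρ) = √(2·9.8·7.80 + 2·109000/1260) = 18.1 m/s.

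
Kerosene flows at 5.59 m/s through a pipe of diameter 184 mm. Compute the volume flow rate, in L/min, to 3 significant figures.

Q = A·v = 0.0266 m² × 5.59 m/s = 0.149 m³/s.
Converting: 0.149 m³/s × 60000 = 8920 L/min.

Q = 8920 L/min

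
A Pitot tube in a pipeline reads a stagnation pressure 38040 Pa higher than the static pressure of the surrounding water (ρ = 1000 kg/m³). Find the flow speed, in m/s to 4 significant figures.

v ≈ 8.722 m/s

Bernoulli between the free stream and the stagnation point: ½ρv² = P_stag − P_static.
v = √(2ΔP/ρ) = √(2·38040/1000) = 8.722 m/s.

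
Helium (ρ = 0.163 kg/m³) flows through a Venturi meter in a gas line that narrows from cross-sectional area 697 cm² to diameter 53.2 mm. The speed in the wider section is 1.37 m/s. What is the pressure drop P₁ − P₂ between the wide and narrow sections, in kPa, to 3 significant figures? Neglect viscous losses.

ΔP ≈ 0.150 kPa

Continuity gives A₁v₁ = A₂v₂, so v₂ = (697 cm²)/(22.2 cm²) × 1.37 m/s = 43.0 m/s.
The pipe is horizontal, so Bernoulli reduces to P₁ + ½ρv₁² = P₂ + ½ρv₂².
P₁ − P₂ = ½·0.163·(43.0² − 1.37²) = ½·0.163·1840 = 150 Pa.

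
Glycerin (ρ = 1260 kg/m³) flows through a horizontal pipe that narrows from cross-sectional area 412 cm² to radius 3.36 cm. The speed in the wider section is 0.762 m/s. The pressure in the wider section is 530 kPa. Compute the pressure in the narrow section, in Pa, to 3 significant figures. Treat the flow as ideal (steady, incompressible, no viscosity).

P₂ = 481000 Pa

By continuity, v₂ = v₁·A₁/A₂ = 0.762·(412/35.5) = 8.85 m/s.
The pipe is horizontal, so Bernoulli reduces to P₁ + ½ρv₁² = P₂ + ½ρv₂².
P₂ = P₁ − ½ρ(v₂² − v₁²) = 530000 − ½·1260·(8.85² − 0.762²) = 530000 − 49000 = 481000 Pa.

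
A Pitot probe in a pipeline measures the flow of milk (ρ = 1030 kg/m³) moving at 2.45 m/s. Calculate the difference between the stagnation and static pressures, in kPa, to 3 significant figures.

Bernoulli between the free stream and the stagnation point: ½ρv² = P_stag − P_static.
ΔP = ½·1030·2.45² = 3090 Pa.

ΔP ≈ 3.09 kPa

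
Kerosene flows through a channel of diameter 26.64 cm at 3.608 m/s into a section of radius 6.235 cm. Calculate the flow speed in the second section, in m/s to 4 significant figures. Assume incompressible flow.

Continuity gives A₁v₁ = A₂v₂, so v₂ = (557.4 cm²)/(122.1 cm²) × 3.608 m/s = 16.47 m/s.

v₂ = 16.47 m/s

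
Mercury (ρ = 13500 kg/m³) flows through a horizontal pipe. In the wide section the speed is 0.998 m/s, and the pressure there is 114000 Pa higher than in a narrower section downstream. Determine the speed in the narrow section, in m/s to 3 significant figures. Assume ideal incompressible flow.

4.23 m/s

Along the level pipe P + ½ρv² is conserved, hence v₂² = v₁² + 2(P₁ − P₂)/ρ.
v₂ = √(0.998² + 2·114000/13500) = √(0.996 + 16.9) = 4.23 m/s.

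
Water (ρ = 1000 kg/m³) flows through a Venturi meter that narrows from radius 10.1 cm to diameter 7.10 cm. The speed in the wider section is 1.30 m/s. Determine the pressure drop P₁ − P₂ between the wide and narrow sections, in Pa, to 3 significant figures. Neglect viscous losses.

Mass conservation (A₁v₁ = A₂v₂) gives v₂ = 1.30 × 320/39.6 = 10.5 m/s.
The pipe is horizontal, so Bernoulli reduces to P₁ + ½ρv₁² = P₂ + ½ρv₂².
P₁ − P₂ = ½·1000·(10.5² − 1.30²) = ½·1000·109 = 54500 Pa.

ΔP ≈ 54500 Pa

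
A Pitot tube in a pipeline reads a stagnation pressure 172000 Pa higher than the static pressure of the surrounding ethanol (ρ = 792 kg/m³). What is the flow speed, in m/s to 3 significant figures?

v ≈ 20.8 m/s

The dynamic pressure equals the rise in static pressure at the stagnation point: ΔP = ½ρv².
v = √(2ΔP/ρ) = √(2·172000/792) = 20.8 m/s.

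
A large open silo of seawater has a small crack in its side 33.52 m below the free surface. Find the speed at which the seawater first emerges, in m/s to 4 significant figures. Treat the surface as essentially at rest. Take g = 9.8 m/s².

Bernoulli from surface to hole (P equal, v_surface ≈ 0): v = √(2gh) = √(2×9.8×33.52) = 25.63 m/s.

v ≈ 25.63 m/s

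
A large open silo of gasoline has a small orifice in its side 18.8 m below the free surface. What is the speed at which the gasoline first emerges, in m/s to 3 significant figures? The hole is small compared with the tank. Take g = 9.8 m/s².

The surface is effectively still and both ends are open, so ½v² = gh and v = √(2·9.8·18.8) = 19.2 m/s.

v = 19.2 m/s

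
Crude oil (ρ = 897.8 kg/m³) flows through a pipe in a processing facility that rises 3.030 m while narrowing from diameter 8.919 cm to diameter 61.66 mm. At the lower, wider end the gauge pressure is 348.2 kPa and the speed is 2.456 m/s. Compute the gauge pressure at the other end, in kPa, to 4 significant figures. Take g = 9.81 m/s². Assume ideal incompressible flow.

By continuity, v₂ = v₁·A₁/A₂ = 2.456·(62.48/29.86) = 5.139 m/s.
Bernoulli: P₁ + ½ρv₁² + ρg h₁ = P₂ + ½ρv₂² + ρg h₂, so P₂ = P₁ + ½ρ(v₁² − v₂²) − ρg(h₂ − h₁).
P₂ = 348200 + ½·897.8·(2.456² − 5.139²) − 897.8·9.81·(+3.030) = 348200 + (-9146) − (26690) = 312400 Pa.

312.4 kPa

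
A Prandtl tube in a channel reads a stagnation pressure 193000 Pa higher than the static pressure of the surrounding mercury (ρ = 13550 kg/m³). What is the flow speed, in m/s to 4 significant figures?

At the stagnation point the flow is brought to rest, so Bernoulli gives P_stag − P_static = ½ρv².
v = √(2ΔP/ρ) = √(2·193000/13550) = 5.337 m/s.

v ≈ 5.337 m/s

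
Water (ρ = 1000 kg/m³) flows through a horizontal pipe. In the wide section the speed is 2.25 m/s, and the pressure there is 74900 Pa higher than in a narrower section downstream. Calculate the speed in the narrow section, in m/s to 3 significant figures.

Horizontal Bernoulli: P₁ + ½ρv₁² = P₂ + ½ρv₂², so v₂² = v₁² + 2(P₁ − P₂)/ρ.
v₂ = √(2.25² + 2·74900/1000) = √(5.06 + 150) = 12.4 m/s.

v₂ = 12.4 m/s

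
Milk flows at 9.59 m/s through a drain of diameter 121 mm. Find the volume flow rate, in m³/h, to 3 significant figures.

Q = A·v = 0.0115 m² × 9.59 m/s = 0.110 m³/s.
Converting: 0.110 m³/s × 3600 = 397 m³/h.

Q ≈ 397 m³/h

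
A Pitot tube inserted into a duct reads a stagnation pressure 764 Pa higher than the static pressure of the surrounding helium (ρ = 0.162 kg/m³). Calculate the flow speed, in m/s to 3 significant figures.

Bernoulli between the free stream and the stagnation point: ½ρv² = P_stag − P_static.
v = √(2ΔP/ρ) = √(2·764/0.162) = 97.1 m/s.

97.1 m/s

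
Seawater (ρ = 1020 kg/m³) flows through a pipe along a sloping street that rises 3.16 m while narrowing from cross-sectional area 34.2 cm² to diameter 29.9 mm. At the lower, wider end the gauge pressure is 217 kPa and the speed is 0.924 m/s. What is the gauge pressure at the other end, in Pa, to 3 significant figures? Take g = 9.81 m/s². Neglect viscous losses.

By continuity, v₂ = v₁·A₁/A₂ = 0.924·(34.2/7.02) = 4.50 m/s.
Bernoulli: P₁ + ½ρv₁² + ρg h₁ = P₂ + ½ρv₂² + ρg h₂, so P₂ = P₁ + ½ρ(v₁² − v₂²) − ρg(h₂ − h₁).
P₂ = 217000 + ½·1020·(0.924² − 4.50²) − 1020·9.81·(+3.16) = 217000 + (-9890) − (31600) = 175000 Pa.

P₂ = 175000 Pa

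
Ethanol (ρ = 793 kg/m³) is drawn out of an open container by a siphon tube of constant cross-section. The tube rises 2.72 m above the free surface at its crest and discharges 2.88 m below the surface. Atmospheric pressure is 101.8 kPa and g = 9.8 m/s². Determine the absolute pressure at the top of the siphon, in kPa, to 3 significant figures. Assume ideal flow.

The outlet speed comes from Torricelli: v = √(2g·2.88) = 7.51 m/s.
With constant cross-section the crest speed equals v; applying Bernoulli from the surface up to the crest, P_top = P_atm − ½ρv² − ρg·h_top.
P_top = 101800 − ½·793·7.51² − 793·9.8·2.72 = 58300 Pa.

58.3 kPa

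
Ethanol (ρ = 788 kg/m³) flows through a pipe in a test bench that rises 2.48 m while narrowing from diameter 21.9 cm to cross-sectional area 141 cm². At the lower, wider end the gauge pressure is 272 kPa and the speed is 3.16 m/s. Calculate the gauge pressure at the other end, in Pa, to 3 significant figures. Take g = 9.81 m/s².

P₂ ≈ 229000 Pa

Mass conservation (A₁v₁ = A₂v₂) gives v₂ = 3.16 × 377/141 = 8.44 m/s.
Bernoulli: P₁ + ½ρv₁² + ρg h₁ = P₂ + ½ρv₂² + ρg h₂, so P₂ = P₁ + ½ρ(v₁² − v₂²) − ρg(h₂ − h₁).
P₂ = 272000 + ½·788·(3.16² − 8.44²) − 788·9.81·(+2.48) = 272000 + (-24100) − (19200) = 229000 Pa.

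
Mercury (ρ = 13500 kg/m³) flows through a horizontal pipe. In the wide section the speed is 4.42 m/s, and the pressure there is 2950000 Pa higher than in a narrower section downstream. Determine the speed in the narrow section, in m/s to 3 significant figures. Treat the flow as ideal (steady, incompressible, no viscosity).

Along the level pipe P + ½ρv² is conserved, hence v₂² = v₁² + 2(P₁ − P₂)/ρ.
v₂ = √(4.42² + 2·2950000/13500) = √(19.5 + 437) = 21.4 m/s.

21.4 m/s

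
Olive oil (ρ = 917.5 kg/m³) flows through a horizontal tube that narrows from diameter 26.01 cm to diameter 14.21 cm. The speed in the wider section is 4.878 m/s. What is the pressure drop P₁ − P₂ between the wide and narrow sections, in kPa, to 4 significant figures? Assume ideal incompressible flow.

The volume flow rate is constant, so v₂ = (A₁/A₂)v₁ = (531.3/158.6)·4.878 = 16.34 m/s.
The pipe is horizontal, so Bernoulli reduces to P₁ + ½ρv₁² = P₂ + ½ρv₂².
P₁ − P₂ = ½·917.5·(16.34² − 4.878²) = ½·917.5·243.3 = 111600 Pa.

ΔP ≈ 111.6 kPa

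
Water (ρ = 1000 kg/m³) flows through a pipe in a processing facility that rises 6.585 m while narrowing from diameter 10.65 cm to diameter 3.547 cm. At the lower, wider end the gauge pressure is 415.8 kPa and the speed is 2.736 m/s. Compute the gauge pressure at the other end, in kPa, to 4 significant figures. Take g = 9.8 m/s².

P₂ ≈ 50.81 kPa

Mass conservation (A₁v₁ = A₂v₂) gives v₂ = 2.736 × 89.08/9.881 = 24.67 m/s.
Bernoulli: P₁ + ½ρv₁² + ρg h₁ = P₂ + ½ρv₂² + ρg h₂, so P₂ = P₁ + ½ρ(v₁² − v₂²) − ρg(h₂ − h₁).
P₂ = 415800 + ½·1000·(2.736² − 24.67²) − 1000·9.8·(+6.585) = 415800 + (-300500) − (64530) = 50810 Pa.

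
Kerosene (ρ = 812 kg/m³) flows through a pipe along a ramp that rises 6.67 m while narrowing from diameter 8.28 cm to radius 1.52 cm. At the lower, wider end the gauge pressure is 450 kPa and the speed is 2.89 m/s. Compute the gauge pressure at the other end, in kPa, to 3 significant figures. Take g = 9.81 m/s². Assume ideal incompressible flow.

Continuity gives A₁v₁ = A₂v₂, so v₂ = (53.8 cm²)/(7.26 cm²) × 2.89 m/s = 21.4 m/s.
Bernoulli: P₁ + ½ρv₁² + ρg h₁ = P₂ + ½ρv₂² + ρg h₂, so P₂ = P₁ + ½ρ(v₁² − v₂²) − ρg(h₂ − h₁).
P₂ = 450000 + ½·812·(2.89² − 21.4²) − 812·9.81·(+6.67) = 450000 + (-183000) − (53100) = 214000 Pa.

P₂ ≈ 214 kPa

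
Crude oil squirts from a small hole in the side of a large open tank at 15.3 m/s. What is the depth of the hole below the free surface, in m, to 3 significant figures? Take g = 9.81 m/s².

For a small hole in a large open tank, ½v² = gh, giving h = v²/(2g).
h = 15.3²/(2·9.81) = 234/19.62 = 11.9 m.

11.9 m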